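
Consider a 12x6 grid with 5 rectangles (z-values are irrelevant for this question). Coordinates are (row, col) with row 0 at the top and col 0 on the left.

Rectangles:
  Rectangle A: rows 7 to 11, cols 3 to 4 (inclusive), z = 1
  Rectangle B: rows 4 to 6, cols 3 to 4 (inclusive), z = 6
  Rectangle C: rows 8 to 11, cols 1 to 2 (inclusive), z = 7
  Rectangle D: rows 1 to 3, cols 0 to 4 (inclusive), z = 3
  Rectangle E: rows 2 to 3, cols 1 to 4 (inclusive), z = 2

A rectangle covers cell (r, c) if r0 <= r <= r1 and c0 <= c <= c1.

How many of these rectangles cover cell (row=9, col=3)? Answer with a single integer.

Answer: 1

Derivation:
Check cell (9,3):
  A: rows 7-11 cols 3-4 -> covers
  B: rows 4-6 cols 3-4 -> outside (row miss)
  C: rows 8-11 cols 1-2 -> outside (col miss)
  D: rows 1-3 cols 0-4 -> outside (row miss)
  E: rows 2-3 cols 1-4 -> outside (row miss)
Count covering = 1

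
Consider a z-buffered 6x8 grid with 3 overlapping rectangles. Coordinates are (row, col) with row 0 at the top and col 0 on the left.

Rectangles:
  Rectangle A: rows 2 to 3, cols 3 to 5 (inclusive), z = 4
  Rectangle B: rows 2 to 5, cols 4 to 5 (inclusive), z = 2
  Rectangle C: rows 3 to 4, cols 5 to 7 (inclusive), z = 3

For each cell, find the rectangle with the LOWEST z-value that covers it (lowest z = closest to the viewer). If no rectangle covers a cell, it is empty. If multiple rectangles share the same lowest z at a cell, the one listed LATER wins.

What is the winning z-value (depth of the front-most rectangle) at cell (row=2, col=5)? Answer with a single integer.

Answer: 2

Derivation:
Check cell (2,5):
  A: rows 2-3 cols 3-5 z=4 -> covers; best now A (z=4)
  B: rows 2-5 cols 4-5 z=2 -> covers; best now B (z=2)
  C: rows 3-4 cols 5-7 -> outside (row miss)
Winner: B at z=2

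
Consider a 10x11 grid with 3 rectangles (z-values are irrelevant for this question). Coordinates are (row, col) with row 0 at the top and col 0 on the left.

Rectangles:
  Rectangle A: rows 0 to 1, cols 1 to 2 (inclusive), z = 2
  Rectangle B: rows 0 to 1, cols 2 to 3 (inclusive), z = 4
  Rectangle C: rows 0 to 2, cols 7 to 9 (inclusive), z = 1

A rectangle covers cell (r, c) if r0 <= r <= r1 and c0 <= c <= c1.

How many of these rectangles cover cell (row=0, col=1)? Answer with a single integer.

Answer: 1

Derivation:
Check cell (0,1):
  A: rows 0-1 cols 1-2 -> covers
  B: rows 0-1 cols 2-3 -> outside (col miss)
  C: rows 0-2 cols 7-9 -> outside (col miss)
Count covering = 1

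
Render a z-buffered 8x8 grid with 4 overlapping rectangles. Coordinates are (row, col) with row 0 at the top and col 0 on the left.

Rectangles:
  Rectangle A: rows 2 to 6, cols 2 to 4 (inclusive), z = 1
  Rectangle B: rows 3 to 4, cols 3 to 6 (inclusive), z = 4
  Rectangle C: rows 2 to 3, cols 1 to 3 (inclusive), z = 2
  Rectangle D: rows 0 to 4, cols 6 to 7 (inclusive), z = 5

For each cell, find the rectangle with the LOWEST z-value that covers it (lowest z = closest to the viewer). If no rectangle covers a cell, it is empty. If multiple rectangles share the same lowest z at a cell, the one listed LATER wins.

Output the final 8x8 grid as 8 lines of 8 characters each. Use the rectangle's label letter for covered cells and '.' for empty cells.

......DD
......DD
.CAAA.DD
.CAAABBD
..AAABBD
..AAA...
..AAA...
........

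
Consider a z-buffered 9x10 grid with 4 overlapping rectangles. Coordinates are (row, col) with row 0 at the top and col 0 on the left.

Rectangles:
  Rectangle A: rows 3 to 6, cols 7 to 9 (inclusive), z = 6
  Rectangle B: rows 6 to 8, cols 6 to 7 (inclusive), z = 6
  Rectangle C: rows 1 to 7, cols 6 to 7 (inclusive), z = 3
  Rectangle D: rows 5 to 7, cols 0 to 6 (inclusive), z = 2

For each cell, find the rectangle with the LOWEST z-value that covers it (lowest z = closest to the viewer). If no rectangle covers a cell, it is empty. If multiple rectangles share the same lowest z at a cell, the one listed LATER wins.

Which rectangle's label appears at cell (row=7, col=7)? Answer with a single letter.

Check cell (7,7):
  A: rows 3-6 cols 7-9 -> outside (row miss)
  B: rows 6-8 cols 6-7 z=6 -> covers; best now B (z=6)
  C: rows 1-7 cols 6-7 z=3 -> covers; best now C (z=3)
  D: rows 5-7 cols 0-6 -> outside (col miss)
Winner: C at z=3

Answer: C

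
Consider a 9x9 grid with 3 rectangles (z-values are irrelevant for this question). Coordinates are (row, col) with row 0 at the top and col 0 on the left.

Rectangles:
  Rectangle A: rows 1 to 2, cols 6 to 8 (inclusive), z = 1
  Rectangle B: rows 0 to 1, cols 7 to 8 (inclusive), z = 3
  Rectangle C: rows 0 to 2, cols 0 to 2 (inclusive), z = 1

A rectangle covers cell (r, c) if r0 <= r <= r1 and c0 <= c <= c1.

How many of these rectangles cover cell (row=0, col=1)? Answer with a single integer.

Answer: 1

Derivation:
Check cell (0,1):
  A: rows 1-2 cols 6-8 -> outside (row miss)
  B: rows 0-1 cols 7-8 -> outside (col miss)
  C: rows 0-2 cols 0-2 -> covers
Count covering = 1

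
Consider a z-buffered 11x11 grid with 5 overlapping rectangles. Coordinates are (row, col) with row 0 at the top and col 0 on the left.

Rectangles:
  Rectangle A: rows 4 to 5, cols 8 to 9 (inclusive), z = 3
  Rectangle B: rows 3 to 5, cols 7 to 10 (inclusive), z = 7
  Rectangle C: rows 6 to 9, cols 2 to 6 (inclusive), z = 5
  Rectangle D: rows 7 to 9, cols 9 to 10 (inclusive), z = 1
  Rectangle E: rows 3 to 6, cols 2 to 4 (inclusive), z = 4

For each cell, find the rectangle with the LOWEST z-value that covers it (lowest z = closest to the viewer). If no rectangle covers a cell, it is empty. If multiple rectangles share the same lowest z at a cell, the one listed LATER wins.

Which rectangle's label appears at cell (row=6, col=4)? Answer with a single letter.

Answer: E

Derivation:
Check cell (6,4):
  A: rows 4-5 cols 8-9 -> outside (row miss)
  B: rows 3-5 cols 7-10 -> outside (row miss)
  C: rows 6-9 cols 2-6 z=5 -> covers; best now C (z=5)
  D: rows 7-9 cols 9-10 -> outside (row miss)
  E: rows 3-6 cols 2-4 z=4 -> covers; best now E (z=4)
Winner: E at z=4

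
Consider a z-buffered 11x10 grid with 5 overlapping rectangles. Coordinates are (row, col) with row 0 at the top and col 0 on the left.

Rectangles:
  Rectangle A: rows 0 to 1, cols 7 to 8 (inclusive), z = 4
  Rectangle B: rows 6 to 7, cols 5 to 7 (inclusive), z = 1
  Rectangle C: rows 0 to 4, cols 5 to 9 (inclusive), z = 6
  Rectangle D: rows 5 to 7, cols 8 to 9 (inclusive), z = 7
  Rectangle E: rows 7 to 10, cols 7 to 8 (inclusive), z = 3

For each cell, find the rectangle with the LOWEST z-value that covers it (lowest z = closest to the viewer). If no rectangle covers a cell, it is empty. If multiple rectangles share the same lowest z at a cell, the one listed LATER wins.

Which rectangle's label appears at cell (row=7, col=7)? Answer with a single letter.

Check cell (7,7):
  A: rows 0-1 cols 7-8 -> outside (row miss)
  B: rows 6-7 cols 5-7 z=1 -> covers; best now B (z=1)
  C: rows 0-4 cols 5-9 -> outside (row miss)
  D: rows 5-7 cols 8-9 -> outside (col miss)
  E: rows 7-10 cols 7-8 z=3 -> covers; best now B (z=1)
Winner: B at z=1

Answer: B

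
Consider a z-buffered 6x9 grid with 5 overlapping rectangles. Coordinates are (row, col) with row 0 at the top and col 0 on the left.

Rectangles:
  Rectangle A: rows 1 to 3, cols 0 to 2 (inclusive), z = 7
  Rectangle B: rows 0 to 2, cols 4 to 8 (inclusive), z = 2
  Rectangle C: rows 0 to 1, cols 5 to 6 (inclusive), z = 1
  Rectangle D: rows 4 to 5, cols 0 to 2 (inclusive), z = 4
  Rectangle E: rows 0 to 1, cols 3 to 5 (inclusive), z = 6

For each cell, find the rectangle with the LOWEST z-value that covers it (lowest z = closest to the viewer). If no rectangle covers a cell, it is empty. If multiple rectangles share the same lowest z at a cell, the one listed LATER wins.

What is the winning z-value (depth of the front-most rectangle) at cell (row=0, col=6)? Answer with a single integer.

Answer: 1

Derivation:
Check cell (0,6):
  A: rows 1-3 cols 0-2 -> outside (row miss)
  B: rows 0-2 cols 4-8 z=2 -> covers; best now B (z=2)
  C: rows 0-1 cols 5-6 z=1 -> covers; best now C (z=1)
  D: rows 4-5 cols 0-2 -> outside (row miss)
  E: rows 0-1 cols 3-5 -> outside (col miss)
Winner: C at z=1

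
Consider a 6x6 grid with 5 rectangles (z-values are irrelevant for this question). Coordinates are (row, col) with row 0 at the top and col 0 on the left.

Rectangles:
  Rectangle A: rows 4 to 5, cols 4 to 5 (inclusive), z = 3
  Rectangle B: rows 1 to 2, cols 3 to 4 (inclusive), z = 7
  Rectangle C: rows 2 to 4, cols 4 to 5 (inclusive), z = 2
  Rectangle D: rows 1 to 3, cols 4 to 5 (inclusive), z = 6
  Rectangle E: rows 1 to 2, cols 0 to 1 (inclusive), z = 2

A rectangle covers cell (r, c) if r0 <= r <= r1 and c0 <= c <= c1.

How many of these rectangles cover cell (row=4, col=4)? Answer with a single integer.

Check cell (4,4):
  A: rows 4-5 cols 4-5 -> covers
  B: rows 1-2 cols 3-4 -> outside (row miss)
  C: rows 2-4 cols 4-5 -> covers
  D: rows 1-3 cols 4-5 -> outside (row miss)
  E: rows 1-2 cols 0-1 -> outside (row miss)
Count covering = 2

Answer: 2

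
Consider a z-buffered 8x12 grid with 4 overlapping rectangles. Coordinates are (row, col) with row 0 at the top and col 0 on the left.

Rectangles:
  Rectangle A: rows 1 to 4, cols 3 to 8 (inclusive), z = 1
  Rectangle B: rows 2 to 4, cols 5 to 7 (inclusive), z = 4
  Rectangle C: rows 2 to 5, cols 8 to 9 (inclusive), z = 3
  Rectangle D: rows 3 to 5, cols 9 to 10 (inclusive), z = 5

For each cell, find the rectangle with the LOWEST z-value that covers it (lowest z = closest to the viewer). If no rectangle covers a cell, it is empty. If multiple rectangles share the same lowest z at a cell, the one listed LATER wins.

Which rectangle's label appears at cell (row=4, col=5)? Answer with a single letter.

Answer: A

Derivation:
Check cell (4,5):
  A: rows 1-4 cols 3-8 z=1 -> covers; best now A (z=1)
  B: rows 2-4 cols 5-7 z=4 -> covers; best now A (z=1)
  C: rows 2-5 cols 8-9 -> outside (col miss)
  D: rows 3-5 cols 9-10 -> outside (col miss)
Winner: A at z=1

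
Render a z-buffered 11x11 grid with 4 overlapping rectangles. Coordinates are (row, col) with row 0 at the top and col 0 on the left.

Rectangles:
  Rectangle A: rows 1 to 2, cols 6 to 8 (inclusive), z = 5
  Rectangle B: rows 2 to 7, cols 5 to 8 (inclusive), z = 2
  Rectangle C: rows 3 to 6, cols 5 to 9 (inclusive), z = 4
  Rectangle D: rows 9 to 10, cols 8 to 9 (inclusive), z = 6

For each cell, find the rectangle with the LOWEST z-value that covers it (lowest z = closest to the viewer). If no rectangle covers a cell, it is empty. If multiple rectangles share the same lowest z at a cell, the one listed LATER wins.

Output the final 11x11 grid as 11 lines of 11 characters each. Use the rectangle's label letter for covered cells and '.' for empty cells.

...........
......AAA..
.....BBBB..
.....BBBBC.
.....BBBBC.
.....BBBBC.
.....BBBBC.
.....BBBB..
...........
........DD.
........DD.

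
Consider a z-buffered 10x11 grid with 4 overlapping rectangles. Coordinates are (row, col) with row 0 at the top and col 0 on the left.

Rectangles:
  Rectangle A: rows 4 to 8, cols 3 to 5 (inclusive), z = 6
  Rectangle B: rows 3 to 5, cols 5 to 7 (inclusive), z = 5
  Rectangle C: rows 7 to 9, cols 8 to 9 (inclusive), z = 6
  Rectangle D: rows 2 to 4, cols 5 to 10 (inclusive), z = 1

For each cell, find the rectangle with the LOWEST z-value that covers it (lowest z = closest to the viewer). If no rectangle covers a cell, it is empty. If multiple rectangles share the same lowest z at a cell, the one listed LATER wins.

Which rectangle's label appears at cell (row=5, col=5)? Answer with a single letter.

Check cell (5,5):
  A: rows 4-8 cols 3-5 z=6 -> covers; best now A (z=6)
  B: rows 3-5 cols 5-7 z=5 -> covers; best now B (z=5)
  C: rows 7-9 cols 8-9 -> outside (row miss)
  D: rows 2-4 cols 5-10 -> outside (row miss)
Winner: B at z=5

Answer: B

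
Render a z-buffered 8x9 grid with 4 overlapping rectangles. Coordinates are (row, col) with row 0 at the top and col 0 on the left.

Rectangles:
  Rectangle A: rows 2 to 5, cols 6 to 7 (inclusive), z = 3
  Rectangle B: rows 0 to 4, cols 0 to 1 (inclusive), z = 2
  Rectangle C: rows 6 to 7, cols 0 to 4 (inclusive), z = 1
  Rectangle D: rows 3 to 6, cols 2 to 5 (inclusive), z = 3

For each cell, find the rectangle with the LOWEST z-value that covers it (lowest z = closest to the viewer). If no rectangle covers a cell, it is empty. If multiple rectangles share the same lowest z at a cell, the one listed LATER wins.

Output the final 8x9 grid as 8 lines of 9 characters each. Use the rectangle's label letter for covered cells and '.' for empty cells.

BB.......
BB.......
BB....AA.
BBDDDDAA.
BBDDDDAA.
..DDDDAA.
CCCCCD...
CCCCC....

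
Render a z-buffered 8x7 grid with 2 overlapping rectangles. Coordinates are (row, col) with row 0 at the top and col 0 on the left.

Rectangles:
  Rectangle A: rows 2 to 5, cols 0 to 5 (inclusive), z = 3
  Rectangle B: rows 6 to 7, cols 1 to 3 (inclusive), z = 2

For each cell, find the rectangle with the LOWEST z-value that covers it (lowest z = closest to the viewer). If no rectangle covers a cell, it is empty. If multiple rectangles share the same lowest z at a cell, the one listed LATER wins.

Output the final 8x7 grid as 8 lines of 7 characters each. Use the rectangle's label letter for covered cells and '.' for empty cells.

.......
.......
AAAAAA.
AAAAAA.
AAAAAA.
AAAAAA.
.BBB...
.BBB...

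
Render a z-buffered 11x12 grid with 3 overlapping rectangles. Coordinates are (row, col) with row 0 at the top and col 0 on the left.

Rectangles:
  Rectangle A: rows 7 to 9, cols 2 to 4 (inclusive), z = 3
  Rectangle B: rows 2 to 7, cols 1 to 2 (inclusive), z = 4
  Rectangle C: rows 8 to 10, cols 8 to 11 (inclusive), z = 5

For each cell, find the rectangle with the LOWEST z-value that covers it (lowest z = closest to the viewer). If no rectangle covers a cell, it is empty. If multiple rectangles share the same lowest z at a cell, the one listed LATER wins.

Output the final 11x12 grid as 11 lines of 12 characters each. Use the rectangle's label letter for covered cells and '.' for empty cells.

............
............
.BB.........
.BB.........
.BB.........
.BB.........
.BB.........
.BAAA.......
..AAA...CCCC
..AAA...CCCC
........CCCC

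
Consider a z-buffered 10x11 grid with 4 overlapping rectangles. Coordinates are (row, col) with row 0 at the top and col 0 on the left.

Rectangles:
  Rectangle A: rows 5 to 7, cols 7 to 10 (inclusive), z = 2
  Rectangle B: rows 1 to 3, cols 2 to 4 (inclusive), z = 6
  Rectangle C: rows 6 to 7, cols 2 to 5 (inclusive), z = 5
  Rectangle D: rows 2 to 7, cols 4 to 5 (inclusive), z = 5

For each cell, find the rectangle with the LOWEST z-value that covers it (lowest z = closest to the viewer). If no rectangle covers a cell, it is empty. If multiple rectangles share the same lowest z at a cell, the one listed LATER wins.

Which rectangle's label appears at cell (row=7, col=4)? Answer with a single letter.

Answer: D

Derivation:
Check cell (7,4):
  A: rows 5-7 cols 7-10 -> outside (col miss)
  B: rows 1-3 cols 2-4 -> outside (row miss)
  C: rows 6-7 cols 2-5 z=5 -> covers; best now C (z=5)
  D: rows 2-7 cols 4-5 z=5 -> covers; best now D (z=5)
Winner: D at z=5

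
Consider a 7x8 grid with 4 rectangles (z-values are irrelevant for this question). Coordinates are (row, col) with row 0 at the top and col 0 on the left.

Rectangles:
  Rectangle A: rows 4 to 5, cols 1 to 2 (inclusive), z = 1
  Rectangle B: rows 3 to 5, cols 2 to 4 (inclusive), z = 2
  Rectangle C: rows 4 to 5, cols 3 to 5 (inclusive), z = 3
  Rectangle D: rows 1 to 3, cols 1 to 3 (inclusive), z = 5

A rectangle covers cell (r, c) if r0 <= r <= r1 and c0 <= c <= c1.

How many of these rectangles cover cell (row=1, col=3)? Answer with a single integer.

Answer: 1

Derivation:
Check cell (1,3):
  A: rows 4-5 cols 1-2 -> outside (row miss)
  B: rows 3-5 cols 2-4 -> outside (row miss)
  C: rows 4-5 cols 3-5 -> outside (row miss)
  D: rows 1-3 cols 1-3 -> covers
Count covering = 1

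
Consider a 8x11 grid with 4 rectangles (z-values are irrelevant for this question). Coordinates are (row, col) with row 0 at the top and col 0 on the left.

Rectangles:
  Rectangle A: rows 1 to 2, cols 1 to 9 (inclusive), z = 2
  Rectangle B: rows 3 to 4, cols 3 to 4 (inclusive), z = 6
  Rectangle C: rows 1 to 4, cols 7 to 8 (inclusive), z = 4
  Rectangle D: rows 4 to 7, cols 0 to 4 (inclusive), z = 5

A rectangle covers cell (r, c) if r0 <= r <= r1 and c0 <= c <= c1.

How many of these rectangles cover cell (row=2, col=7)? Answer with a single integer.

Answer: 2

Derivation:
Check cell (2,7):
  A: rows 1-2 cols 1-9 -> covers
  B: rows 3-4 cols 3-4 -> outside (row miss)
  C: rows 1-4 cols 7-8 -> covers
  D: rows 4-7 cols 0-4 -> outside (row miss)
Count covering = 2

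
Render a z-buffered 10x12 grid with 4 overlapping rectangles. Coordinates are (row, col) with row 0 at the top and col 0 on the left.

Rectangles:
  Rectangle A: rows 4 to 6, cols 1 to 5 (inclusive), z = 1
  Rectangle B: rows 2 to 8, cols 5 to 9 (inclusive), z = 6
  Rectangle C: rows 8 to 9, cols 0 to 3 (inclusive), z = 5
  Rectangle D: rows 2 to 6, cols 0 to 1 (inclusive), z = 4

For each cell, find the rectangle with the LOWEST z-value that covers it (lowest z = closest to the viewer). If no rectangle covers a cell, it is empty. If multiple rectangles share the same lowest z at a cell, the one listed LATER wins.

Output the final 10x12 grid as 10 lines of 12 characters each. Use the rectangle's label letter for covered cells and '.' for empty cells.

............
............
DD...BBBBB..
DD...BBBBB..
DAAAAABBBB..
DAAAAABBBB..
DAAAAABBBB..
.....BBBBB..
CCCC.BBBBB..
CCCC........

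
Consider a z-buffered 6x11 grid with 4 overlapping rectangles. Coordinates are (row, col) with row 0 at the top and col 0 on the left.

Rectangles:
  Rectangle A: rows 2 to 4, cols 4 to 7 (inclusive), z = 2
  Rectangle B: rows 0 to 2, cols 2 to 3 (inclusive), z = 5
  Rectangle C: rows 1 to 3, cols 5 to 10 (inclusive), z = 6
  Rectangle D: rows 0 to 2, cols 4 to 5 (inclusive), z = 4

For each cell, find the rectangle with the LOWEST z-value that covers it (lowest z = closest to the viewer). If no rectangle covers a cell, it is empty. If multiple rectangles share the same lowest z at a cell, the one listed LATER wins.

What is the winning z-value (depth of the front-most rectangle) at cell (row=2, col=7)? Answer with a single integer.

Answer: 2

Derivation:
Check cell (2,7):
  A: rows 2-4 cols 4-7 z=2 -> covers; best now A (z=2)
  B: rows 0-2 cols 2-3 -> outside (col miss)
  C: rows 1-3 cols 5-10 z=6 -> covers; best now A (z=2)
  D: rows 0-2 cols 4-5 -> outside (col miss)
Winner: A at z=2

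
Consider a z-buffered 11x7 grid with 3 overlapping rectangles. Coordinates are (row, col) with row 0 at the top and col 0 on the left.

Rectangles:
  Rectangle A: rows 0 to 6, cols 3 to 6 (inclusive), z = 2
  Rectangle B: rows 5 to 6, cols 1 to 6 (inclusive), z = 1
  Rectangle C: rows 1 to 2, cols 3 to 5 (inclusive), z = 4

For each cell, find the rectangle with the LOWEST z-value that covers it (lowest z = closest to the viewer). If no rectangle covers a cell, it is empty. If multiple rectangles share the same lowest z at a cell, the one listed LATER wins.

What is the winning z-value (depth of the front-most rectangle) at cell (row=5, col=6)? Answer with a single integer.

Answer: 1

Derivation:
Check cell (5,6):
  A: rows 0-6 cols 3-6 z=2 -> covers; best now A (z=2)
  B: rows 5-6 cols 1-6 z=1 -> covers; best now B (z=1)
  C: rows 1-2 cols 3-5 -> outside (row miss)
Winner: B at z=1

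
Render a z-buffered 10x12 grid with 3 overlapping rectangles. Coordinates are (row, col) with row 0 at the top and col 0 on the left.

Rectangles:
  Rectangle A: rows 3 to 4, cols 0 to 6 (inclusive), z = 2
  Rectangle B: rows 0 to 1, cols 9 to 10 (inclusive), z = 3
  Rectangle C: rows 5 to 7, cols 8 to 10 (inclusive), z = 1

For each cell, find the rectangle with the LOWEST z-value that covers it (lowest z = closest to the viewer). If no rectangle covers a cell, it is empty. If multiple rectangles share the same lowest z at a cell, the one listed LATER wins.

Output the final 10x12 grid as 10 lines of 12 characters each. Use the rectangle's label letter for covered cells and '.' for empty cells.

.........BB.
.........BB.
............
AAAAAAA.....
AAAAAAA.....
........CCC.
........CCC.
........CCC.
............
............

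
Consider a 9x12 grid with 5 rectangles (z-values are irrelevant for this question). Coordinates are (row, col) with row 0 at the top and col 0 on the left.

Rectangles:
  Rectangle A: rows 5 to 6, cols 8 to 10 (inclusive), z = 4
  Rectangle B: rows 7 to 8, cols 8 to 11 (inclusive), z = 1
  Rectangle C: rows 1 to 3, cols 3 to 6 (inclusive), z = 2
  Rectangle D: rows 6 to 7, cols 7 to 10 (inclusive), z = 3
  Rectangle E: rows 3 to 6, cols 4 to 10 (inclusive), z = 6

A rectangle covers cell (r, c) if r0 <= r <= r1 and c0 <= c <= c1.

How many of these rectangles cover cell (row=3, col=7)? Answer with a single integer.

Check cell (3,7):
  A: rows 5-6 cols 8-10 -> outside (row miss)
  B: rows 7-8 cols 8-11 -> outside (row miss)
  C: rows 1-3 cols 3-6 -> outside (col miss)
  D: rows 6-7 cols 7-10 -> outside (row miss)
  E: rows 3-6 cols 4-10 -> covers
Count covering = 1

Answer: 1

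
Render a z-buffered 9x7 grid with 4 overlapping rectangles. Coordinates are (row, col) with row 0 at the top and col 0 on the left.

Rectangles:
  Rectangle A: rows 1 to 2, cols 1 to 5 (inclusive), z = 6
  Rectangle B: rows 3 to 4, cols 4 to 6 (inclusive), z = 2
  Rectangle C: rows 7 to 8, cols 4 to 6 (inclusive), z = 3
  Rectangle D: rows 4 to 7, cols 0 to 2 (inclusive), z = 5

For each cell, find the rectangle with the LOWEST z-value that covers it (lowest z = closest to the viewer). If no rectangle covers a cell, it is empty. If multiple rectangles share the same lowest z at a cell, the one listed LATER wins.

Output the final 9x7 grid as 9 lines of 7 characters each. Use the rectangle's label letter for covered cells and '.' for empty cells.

.......
.AAAAA.
.AAAAA.
....BBB
DDD.BBB
DDD....
DDD....
DDD.CCC
....CCC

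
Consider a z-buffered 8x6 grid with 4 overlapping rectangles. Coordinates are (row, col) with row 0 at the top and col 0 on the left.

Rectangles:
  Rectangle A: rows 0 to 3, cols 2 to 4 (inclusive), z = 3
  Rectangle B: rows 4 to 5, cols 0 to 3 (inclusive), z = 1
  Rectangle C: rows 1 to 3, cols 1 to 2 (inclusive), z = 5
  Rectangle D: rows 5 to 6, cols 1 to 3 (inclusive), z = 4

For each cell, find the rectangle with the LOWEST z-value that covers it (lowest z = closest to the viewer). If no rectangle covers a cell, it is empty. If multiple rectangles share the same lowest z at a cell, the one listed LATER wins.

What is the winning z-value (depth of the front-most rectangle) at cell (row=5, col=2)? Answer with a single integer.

Check cell (5,2):
  A: rows 0-3 cols 2-4 -> outside (row miss)
  B: rows 4-5 cols 0-3 z=1 -> covers; best now B (z=1)
  C: rows 1-3 cols 1-2 -> outside (row miss)
  D: rows 5-6 cols 1-3 z=4 -> covers; best now B (z=1)
Winner: B at z=1

Answer: 1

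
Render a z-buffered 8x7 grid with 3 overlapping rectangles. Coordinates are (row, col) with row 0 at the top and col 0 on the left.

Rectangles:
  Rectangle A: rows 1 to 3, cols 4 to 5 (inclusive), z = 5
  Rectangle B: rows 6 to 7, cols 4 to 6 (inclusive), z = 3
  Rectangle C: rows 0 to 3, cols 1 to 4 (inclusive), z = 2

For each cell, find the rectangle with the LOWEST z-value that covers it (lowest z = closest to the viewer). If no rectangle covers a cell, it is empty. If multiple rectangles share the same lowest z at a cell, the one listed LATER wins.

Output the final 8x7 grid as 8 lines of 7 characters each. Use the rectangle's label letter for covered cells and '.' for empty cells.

.CCCC..
.CCCCA.
.CCCCA.
.CCCCA.
.......
.......
....BBB
....BBB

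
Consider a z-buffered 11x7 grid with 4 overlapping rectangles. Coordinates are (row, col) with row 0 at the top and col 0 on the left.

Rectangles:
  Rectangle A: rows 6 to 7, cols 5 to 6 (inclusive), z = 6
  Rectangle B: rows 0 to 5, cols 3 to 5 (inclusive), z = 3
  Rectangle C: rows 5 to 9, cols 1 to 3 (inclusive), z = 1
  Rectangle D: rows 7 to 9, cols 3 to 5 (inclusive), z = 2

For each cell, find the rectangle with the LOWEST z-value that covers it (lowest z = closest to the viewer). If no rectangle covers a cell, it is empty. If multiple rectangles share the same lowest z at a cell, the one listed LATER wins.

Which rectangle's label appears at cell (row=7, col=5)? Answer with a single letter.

Answer: D

Derivation:
Check cell (7,5):
  A: rows 6-7 cols 5-6 z=6 -> covers; best now A (z=6)
  B: rows 0-5 cols 3-5 -> outside (row miss)
  C: rows 5-9 cols 1-3 -> outside (col miss)
  D: rows 7-9 cols 3-5 z=2 -> covers; best now D (z=2)
Winner: D at z=2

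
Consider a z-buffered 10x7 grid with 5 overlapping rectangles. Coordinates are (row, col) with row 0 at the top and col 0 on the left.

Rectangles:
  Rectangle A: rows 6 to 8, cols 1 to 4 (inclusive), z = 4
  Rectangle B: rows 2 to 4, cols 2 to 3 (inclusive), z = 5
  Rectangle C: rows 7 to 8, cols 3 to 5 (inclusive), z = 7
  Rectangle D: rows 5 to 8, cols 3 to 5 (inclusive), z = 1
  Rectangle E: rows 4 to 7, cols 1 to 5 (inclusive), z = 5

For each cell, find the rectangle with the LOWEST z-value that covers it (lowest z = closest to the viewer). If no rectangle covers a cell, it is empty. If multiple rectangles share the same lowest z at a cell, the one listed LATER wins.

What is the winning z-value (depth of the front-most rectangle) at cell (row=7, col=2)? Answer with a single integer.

Answer: 4

Derivation:
Check cell (7,2):
  A: rows 6-8 cols 1-4 z=4 -> covers; best now A (z=4)
  B: rows 2-4 cols 2-3 -> outside (row miss)
  C: rows 7-8 cols 3-5 -> outside (col miss)
  D: rows 5-8 cols 3-5 -> outside (col miss)
  E: rows 4-7 cols 1-5 z=5 -> covers; best now A (z=4)
Winner: A at z=4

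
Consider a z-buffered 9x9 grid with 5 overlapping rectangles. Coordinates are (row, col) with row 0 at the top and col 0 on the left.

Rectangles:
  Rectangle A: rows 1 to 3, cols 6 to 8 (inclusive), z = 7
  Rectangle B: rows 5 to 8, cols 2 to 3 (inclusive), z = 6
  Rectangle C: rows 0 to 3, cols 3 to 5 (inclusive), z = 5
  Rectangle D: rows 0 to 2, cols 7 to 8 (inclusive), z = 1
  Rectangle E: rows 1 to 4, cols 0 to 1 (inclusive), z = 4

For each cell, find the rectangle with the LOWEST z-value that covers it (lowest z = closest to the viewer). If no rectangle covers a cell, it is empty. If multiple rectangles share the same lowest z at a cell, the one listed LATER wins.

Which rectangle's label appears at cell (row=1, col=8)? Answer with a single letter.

Check cell (1,8):
  A: rows 1-3 cols 6-8 z=7 -> covers; best now A (z=7)
  B: rows 5-8 cols 2-3 -> outside (row miss)
  C: rows 0-3 cols 3-5 -> outside (col miss)
  D: rows 0-2 cols 7-8 z=1 -> covers; best now D (z=1)
  E: rows 1-4 cols 0-1 -> outside (col miss)
Winner: D at z=1

Answer: D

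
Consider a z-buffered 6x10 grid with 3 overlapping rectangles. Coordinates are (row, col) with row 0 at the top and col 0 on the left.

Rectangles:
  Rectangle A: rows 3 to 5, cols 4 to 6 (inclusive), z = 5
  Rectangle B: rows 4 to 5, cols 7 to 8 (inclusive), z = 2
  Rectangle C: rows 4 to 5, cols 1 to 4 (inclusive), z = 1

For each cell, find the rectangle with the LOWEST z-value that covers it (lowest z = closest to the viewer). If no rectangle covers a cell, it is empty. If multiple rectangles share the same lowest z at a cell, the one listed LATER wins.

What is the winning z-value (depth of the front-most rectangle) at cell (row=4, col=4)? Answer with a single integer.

Answer: 1

Derivation:
Check cell (4,4):
  A: rows 3-5 cols 4-6 z=5 -> covers; best now A (z=5)
  B: rows 4-5 cols 7-8 -> outside (col miss)
  C: rows 4-5 cols 1-4 z=1 -> covers; best now C (z=1)
Winner: C at z=1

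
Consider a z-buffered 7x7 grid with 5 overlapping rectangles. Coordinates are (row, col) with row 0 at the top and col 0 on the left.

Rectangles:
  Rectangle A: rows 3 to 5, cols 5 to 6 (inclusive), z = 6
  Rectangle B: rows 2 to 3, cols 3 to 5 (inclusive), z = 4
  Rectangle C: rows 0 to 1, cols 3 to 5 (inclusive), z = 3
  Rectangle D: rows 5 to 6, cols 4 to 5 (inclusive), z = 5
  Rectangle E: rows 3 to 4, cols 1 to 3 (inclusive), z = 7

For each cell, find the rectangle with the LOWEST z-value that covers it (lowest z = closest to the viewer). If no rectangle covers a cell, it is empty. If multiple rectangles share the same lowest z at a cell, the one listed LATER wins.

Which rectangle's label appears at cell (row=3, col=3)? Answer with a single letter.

Check cell (3,3):
  A: rows 3-5 cols 5-6 -> outside (col miss)
  B: rows 2-3 cols 3-5 z=4 -> covers; best now B (z=4)
  C: rows 0-1 cols 3-5 -> outside (row miss)
  D: rows 5-6 cols 4-5 -> outside (row miss)
  E: rows 3-4 cols 1-3 z=7 -> covers; best now B (z=4)
Winner: B at z=4

Answer: B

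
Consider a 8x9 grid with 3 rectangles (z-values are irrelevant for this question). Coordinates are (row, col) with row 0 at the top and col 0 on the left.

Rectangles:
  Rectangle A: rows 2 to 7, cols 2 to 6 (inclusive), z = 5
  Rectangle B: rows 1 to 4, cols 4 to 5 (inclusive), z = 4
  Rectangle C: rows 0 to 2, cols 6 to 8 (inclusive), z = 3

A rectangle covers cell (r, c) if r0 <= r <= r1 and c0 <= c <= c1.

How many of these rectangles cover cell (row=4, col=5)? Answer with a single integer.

Answer: 2

Derivation:
Check cell (4,5):
  A: rows 2-7 cols 2-6 -> covers
  B: rows 1-4 cols 4-5 -> covers
  C: rows 0-2 cols 6-8 -> outside (row miss)
Count covering = 2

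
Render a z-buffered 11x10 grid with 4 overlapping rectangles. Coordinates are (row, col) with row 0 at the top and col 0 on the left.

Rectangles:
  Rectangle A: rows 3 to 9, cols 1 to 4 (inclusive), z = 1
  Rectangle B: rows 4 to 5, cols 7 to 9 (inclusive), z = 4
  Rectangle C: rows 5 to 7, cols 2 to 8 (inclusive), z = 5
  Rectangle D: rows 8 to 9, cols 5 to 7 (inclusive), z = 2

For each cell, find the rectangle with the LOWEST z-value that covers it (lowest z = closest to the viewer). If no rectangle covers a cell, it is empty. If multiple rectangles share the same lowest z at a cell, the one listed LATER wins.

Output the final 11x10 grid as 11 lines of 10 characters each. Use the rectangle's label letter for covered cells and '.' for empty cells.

..........
..........
..........
.AAAA.....
.AAAA..BBB
.AAAACCBBB
.AAAACCCC.
.AAAACCCC.
.AAAADDD..
.AAAADDD..
..........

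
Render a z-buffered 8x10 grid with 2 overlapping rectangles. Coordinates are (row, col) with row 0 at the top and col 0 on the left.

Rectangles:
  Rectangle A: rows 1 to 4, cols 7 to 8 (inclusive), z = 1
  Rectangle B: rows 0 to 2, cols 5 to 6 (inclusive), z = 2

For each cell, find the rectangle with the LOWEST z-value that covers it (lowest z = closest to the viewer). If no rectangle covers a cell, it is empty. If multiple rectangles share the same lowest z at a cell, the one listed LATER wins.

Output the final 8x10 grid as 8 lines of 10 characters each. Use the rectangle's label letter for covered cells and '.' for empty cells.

.....BB...
.....BBAA.
.....BBAA.
.......AA.
.......AA.
..........
..........
..........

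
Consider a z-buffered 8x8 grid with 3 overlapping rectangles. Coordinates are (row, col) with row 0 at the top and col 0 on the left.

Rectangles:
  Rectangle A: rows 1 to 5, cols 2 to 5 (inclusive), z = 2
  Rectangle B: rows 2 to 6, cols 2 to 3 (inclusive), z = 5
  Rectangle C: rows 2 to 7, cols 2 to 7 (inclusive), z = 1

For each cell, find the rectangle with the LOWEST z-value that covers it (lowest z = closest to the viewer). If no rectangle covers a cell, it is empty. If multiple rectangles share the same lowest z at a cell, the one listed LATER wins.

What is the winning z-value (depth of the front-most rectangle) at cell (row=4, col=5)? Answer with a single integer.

Answer: 1

Derivation:
Check cell (4,5):
  A: rows 1-5 cols 2-5 z=2 -> covers; best now A (z=2)
  B: rows 2-6 cols 2-3 -> outside (col miss)
  C: rows 2-7 cols 2-7 z=1 -> covers; best now C (z=1)
Winner: C at z=1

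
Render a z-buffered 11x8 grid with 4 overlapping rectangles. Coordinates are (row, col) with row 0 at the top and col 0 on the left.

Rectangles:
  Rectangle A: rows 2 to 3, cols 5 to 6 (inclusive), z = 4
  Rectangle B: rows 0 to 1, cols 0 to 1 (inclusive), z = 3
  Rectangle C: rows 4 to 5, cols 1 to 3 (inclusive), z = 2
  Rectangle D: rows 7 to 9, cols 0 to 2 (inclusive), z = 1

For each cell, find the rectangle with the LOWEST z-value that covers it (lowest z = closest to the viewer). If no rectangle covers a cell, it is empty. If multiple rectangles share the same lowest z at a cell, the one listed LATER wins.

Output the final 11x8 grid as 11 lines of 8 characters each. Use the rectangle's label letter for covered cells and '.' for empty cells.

BB......
BB......
.....AA.
.....AA.
.CCC....
.CCC....
........
DDD.....
DDD.....
DDD.....
........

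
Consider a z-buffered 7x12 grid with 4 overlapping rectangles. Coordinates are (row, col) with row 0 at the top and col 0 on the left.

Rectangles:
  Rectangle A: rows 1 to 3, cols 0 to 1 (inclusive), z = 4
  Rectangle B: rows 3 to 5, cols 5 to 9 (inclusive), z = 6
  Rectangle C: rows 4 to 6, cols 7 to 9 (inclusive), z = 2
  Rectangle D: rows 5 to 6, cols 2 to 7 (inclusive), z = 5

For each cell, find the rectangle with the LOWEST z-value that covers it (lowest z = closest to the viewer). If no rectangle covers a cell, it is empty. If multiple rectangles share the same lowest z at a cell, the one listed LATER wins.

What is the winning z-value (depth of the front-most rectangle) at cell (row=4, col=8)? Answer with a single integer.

Answer: 2

Derivation:
Check cell (4,8):
  A: rows 1-3 cols 0-1 -> outside (row miss)
  B: rows 3-5 cols 5-9 z=6 -> covers; best now B (z=6)
  C: rows 4-6 cols 7-9 z=2 -> covers; best now C (z=2)
  D: rows 5-6 cols 2-7 -> outside (row miss)
Winner: C at z=2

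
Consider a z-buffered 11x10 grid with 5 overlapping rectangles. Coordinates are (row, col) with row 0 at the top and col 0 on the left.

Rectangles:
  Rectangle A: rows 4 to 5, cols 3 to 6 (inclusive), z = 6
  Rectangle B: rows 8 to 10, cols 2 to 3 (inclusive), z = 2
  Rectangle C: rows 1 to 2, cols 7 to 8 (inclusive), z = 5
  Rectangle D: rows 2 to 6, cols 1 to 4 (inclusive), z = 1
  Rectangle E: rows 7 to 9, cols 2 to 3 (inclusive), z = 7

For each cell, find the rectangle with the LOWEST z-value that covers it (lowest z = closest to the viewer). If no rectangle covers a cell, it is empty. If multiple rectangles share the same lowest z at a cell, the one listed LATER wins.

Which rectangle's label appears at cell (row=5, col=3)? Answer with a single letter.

Answer: D

Derivation:
Check cell (5,3):
  A: rows 4-5 cols 3-6 z=6 -> covers; best now A (z=6)
  B: rows 8-10 cols 2-3 -> outside (row miss)
  C: rows 1-2 cols 7-8 -> outside (row miss)
  D: rows 2-6 cols 1-4 z=1 -> covers; best now D (z=1)
  E: rows 7-9 cols 2-3 -> outside (row miss)
Winner: D at z=1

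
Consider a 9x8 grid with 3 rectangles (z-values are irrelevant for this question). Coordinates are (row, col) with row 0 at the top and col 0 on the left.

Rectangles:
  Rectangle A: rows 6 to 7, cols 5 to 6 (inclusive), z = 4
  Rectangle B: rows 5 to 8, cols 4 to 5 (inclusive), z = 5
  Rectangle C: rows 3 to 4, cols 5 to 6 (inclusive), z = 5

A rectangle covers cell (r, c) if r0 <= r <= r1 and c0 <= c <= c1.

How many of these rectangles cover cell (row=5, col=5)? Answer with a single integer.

Answer: 1

Derivation:
Check cell (5,5):
  A: rows 6-7 cols 5-6 -> outside (row miss)
  B: rows 5-8 cols 4-5 -> covers
  C: rows 3-4 cols 5-6 -> outside (row miss)
Count covering = 1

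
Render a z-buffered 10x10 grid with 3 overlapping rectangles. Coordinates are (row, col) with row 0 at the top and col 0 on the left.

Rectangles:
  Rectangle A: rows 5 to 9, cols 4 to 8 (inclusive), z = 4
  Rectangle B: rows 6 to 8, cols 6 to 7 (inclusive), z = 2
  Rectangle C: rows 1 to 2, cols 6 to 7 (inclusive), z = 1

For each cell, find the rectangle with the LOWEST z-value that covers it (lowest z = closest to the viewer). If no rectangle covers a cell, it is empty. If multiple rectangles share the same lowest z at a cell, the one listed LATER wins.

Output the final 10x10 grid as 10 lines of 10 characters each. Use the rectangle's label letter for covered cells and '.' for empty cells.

..........
......CC..
......CC..
..........
..........
....AAAAA.
....AABBA.
....AABBA.
....AABBA.
....AAAAA.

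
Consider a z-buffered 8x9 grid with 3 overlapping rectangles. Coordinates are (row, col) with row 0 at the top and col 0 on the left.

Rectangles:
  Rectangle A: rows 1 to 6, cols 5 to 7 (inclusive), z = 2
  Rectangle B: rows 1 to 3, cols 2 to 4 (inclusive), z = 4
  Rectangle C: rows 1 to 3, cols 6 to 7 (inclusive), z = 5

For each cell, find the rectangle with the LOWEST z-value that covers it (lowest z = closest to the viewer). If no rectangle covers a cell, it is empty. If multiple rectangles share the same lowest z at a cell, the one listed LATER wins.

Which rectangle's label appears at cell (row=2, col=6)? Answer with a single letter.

Check cell (2,6):
  A: rows 1-6 cols 5-7 z=2 -> covers; best now A (z=2)
  B: rows 1-3 cols 2-4 -> outside (col miss)
  C: rows 1-3 cols 6-7 z=5 -> covers; best now A (z=2)
Winner: A at z=2

Answer: A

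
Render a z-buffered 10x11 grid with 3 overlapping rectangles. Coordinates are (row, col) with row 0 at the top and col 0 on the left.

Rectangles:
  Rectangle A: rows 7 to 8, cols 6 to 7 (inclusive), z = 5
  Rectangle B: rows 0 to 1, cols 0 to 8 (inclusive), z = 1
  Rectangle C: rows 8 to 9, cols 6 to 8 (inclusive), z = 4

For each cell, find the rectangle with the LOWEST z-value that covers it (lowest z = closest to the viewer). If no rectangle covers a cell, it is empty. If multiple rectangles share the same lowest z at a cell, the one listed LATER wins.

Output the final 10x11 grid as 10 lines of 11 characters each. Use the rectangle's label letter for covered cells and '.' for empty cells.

BBBBBBBBB..
BBBBBBBBB..
...........
...........
...........
...........
...........
......AA...
......CCC..
......CCC..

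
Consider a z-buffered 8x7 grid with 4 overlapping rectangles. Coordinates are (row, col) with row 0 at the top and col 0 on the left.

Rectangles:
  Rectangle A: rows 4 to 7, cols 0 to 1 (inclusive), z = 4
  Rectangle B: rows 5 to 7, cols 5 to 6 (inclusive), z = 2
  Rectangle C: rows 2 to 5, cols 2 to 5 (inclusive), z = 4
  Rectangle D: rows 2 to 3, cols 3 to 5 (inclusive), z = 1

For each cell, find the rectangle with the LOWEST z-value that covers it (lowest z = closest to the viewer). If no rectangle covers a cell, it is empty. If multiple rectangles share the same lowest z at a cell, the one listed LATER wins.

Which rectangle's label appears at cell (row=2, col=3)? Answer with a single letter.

Answer: D

Derivation:
Check cell (2,3):
  A: rows 4-7 cols 0-1 -> outside (row miss)
  B: rows 5-7 cols 5-6 -> outside (row miss)
  C: rows 2-5 cols 2-5 z=4 -> covers; best now C (z=4)
  D: rows 2-3 cols 3-5 z=1 -> covers; best now D (z=1)
Winner: D at z=1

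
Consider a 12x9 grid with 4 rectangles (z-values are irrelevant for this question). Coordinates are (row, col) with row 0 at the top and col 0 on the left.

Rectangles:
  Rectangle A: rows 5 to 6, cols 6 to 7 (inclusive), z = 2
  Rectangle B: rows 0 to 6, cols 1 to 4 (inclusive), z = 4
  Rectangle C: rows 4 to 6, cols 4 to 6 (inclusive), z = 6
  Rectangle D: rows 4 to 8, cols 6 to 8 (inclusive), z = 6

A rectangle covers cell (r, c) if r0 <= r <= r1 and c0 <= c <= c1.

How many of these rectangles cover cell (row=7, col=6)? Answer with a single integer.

Check cell (7,6):
  A: rows 5-6 cols 6-7 -> outside (row miss)
  B: rows 0-6 cols 1-4 -> outside (row miss)
  C: rows 4-6 cols 4-6 -> outside (row miss)
  D: rows 4-8 cols 6-8 -> covers
Count covering = 1

Answer: 1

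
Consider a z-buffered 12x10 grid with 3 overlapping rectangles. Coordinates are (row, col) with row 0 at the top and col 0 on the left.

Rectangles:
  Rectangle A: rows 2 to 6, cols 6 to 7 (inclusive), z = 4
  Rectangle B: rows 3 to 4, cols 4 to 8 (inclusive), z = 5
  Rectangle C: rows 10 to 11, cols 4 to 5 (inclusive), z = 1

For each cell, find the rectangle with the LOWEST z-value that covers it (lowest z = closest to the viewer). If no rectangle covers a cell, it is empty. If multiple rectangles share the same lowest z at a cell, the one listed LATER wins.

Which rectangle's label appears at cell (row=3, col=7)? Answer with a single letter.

Answer: A

Derivation:
Check cell (3,7):
  A: rows 2-6 cols 6-7 z=4 -> covers; best now A (z=4)
  B: rows 3-4 cols 4-8 z=5 -> covers; best now A (z=4)
  C: rows 10-11 cols 4-5 -> outside (row miss)
Winner: A at z=4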